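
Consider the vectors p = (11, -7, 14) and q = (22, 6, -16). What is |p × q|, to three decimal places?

i: (-7)·(-16) - 14·6 = 112 - 84 = 28
j: 14·22 - 11·(-16) = 308 - (-176) = 484
k: 11·6 - (-7)·22 = 66 - (-154) = 220
p × q = (28, 484, 220)
|p × q| = √(28² + 484² + 220²) = √283440 ≈ 532.3908

532.391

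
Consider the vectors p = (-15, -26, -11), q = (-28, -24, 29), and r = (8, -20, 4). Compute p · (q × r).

-24476

q × r:
i: (-24)·4 - 29·(-20) = -96 - (-580) = 484
j: 29·8 - (-28)·4 = 232 - (-112) = 344
k: (-28)·(-20) - (-24)·8 = 560 - (-192) = 752
q × r = (484, 344, 752)
p · (q × r) = (-15)·484 + (-26)·344 + (-11)·752 = -7260 - 8944 - 8272 = -24476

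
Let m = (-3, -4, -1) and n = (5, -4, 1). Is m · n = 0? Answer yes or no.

yes

m · n = (-3)·5 + (-4)·(-4) + (-1)·1 = -15 + 16 - 1 = 0
Zero, so the vectors are orthogonal.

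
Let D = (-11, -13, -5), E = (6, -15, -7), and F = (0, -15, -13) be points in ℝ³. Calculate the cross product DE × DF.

(12, 114, -12)

DE = (17, -2, -2)
DF = (11, -2, -8)
i: (-2)·(-8) - (-2)·(-2) = 16 - 4 = 12
j: (-2)·11 - 17·(-8) = -22 - (-136) = 114
k: 17·(-2) - (-2)·11 = -34 - (-22) = -12
DE × DF = (12, 114, -12)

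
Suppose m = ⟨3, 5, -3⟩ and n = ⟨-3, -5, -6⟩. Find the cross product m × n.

i: 5·(-6) - (-3)·(-5) = -30 - 15 = -45
j: (-3)·(-3) - 3·(-6) = 9 - (-18) = 27
k: 3·(-5) - 5·(-3) = -15 - (-15) = 0
m × n = (-45, 27, 0)

(-45, 27, 0)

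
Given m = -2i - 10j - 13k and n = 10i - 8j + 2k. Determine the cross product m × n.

i: (-10)·2 - (-13)·(-8) = -20 - 104 = -124
j: (-13)·10 - (-2)·2 = -130 - (-4) = -126
k: (-2)·(-8) - (-10)·10 = 16 - (-100) = 116
m × n = (-124, -126, 116)

(-124, -126, 116)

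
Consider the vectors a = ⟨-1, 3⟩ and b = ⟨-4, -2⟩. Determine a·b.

a · b = (-1)·(-4) + 3·(-2) = 4 - 6 = -2

-2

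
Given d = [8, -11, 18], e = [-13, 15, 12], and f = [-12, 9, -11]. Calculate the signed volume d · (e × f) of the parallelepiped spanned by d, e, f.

e × f:
i: 15·(-11) - 12·9 = -165 - 108 = -273
j: 12·(-12) - (-13)·(-11) = -144 - 143 = -287
k: (-13)·9 - 15·(-12) = -117 - (-180) = 63
e × f = (-273, -287, 63)
d · (e × f) = 8·(-273) + (-11)·(-287) + 18·63 = -2184 + 3157 + 1134 = 2107

2107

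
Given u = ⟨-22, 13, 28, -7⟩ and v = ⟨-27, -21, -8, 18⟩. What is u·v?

-29

u · v = (-22)·(-27) + 13·(-21) + 28·(-8) + (-7)·18 = 594 - 273 - 224 - 126 = -29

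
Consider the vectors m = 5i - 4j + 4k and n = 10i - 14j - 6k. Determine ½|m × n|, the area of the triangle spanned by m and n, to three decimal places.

i: (-4)·(-6) - 4·(-14) = 24 - (-56) = 80
j: 4·10 - 5·(-6) = 40 - (-30) = 70
k: 5·(-14) - (-4)·10 = -70 - (-40) = -30
m × n = (80, 70, -30)
|m × n| = √(80² + 70² + (-30)²) = √12200 ≈ 110.4536
area = ½ · 110.4536 ≈ 55.227

55.227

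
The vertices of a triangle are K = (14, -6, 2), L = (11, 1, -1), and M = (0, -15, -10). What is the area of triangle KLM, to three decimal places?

KL = (-3, 7, -3),  KM = (-14, -9, -12)
i: 7·(-12) - (-3)·(-9) = -84 - 27 = -111
j: (-3)·(-14) - (-3)·(-12) = 42 - 36 = 6
k: (-3)·(-9) - 7·(-14) = 27 - (-98) = 125
KL × KM = (-111, 6, 125)
|KL × KM| = √27982 ≈ 167.2782
area = ½ · 167.2782 ≈ 83.639

83.639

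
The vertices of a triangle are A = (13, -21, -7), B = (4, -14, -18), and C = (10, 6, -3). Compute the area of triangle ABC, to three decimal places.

199.794

AB = (-9, 7, -11),  AC = (-3, 27, 4)
i: 7·4 - (-11)·27 = 28 - (-297) = 325
j: (-11)·(-3) - (-9)·4 = 33 - (-36) = 69
k: (-9)·27 - 7·(-3) = -243 - (-21) = -222
AB × AC = (325, 69, -222)
|AB × AC| = √159670 ≈ 399.5873
area = ½ · 399.5873 ≈ 199.794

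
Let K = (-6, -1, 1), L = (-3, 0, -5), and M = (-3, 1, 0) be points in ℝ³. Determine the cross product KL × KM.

KL = (3, 1, -6)
KM = (3, 2, -1)
i: 1·(-1) - (-6)·2 = -1 - (-12) = 11
j: (-6)·3 - 3·(-1) = -18 - (-3) = -15
k: 3·2 - 1·3 = 6 - 3 = 3
KL × KM = (11, -15, 3)

(11, -15, 3)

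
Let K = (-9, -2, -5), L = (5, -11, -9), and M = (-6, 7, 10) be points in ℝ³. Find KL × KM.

(-99, -222, 153)

KL = (14, -9, -4)
KM = (3, 9, 15)
i: (-9)·15 - (-4)·9 = -135 - (-36) = -99
j: (-4)·3 - 14·15 = -12 - 210 = -222
k: 14·9 - (-9)·3 = 126 - (-27) = 153
KL × KM = (-99, -222, 153)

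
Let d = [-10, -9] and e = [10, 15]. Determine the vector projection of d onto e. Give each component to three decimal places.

(-7.231, -10.846)

d · e = (-10)·10 + (-9)·15 = -100 - 135 = -235
|e|² = 100 + 225 = 325
proj_e d = (-235/325) · (10, 15) ≈ (-7.231, -10.846)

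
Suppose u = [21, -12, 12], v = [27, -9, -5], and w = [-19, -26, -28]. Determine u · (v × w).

v × w:
i: (-9)·(-28) - (-5)·(-26) = 252 - 130 = 122
j: (-5)·(-19) - 27·(-28) = 95 - (-756) = 851
k: 27·(-26) - (-9)·(-19) = -702 - 171 = -873
v × w = (122, 851, -873)
u · (v × w) = 21·122 + (-12)·851 + 12·(-873) = 2562 - 10212 - 10476 = -18126

-18126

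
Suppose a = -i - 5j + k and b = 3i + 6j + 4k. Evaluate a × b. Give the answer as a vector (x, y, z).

(-26, 7, 9)

i: (-5)·4 - 1·6 = -20 - 6 = -26
j: 1·3 - (-1)·4 = 3 - (-4) = 7
k: (-1)·6 - (-5)·3 = -6 - (-15) = 9
a × b = (-26, 7, 9)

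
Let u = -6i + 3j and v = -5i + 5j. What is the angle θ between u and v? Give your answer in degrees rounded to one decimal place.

18.4

u · v = (-6)·(-5) + 3·5 = 30 + 15 = 45
|u|² = 36 + 9 = 45,  |u| = √45 ≈ 6.708204
|v|² = 25 + 25 = 50,  |v| = √50 ≈ 7.071068
cos θ = 45 / (6.708204 · 7.071068) ≈ 0.94868
θ = arccos(0.94868) ≈ 18.4°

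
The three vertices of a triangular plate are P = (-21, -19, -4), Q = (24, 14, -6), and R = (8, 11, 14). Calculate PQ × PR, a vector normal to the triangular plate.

PQ = (45, 33, -2)
PR = (29, 30, 18)
i: 33·18 - (-2)·30 = 594 - (-60) = 654
j: (-2)·29 - 45·18 = -58 - 810 = -868
k: 45·30 - 33·29 = 1350 - 957 = 393
PQ × PR = (654, -868, 393)

(654, -868, 393)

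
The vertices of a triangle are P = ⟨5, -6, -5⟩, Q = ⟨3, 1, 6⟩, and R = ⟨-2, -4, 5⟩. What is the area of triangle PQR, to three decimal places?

43.526

PQ = (-2, 7, 11),  PR = (-7, 2, 10)
i: 7·10 - 11·2 = 70 - 22 = 48
j: 11·(-7) - (-2)·10 = -77 - (-20) = -57
k: (-2)·2 - 7·(-7) = -4 - (-49) = 45
PQ × PR = (48, -57, 45)
|PQ × PR| = √7578 ≈ 87.0517
area = ½ · 87.0517 ≈ 43.526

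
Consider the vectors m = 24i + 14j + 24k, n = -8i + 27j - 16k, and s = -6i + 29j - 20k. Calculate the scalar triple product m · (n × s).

n × s:
i: 27·(-20) - (-16)·29 = -540 - (-464) = -76
j: (-16)·(-6) - (-8)·(-20) = 96 - 160 = -64
k: (-8)·29 - 27·(-6) = -232 - (-162) = -70
n × s = (-76, -64, -70)
m · (n × s) = 24·(-76) + 14·(-64) + 24·(-70) = -1824 - 896 - 1680 = -4400

-4400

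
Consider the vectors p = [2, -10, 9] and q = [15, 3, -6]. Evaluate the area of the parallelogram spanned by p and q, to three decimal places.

216.873

i: (-10)·(-6) - 9·3 = 60 - 27 = 33
j: 9·15 - 2·(-6) = 135 - (-12) = 147
k: 2·3 - (-10)·15 = 6 - (-150) = 156
p × q = (33, 147, 156)
|p × q| = √(33² + 147² + 156²) = √47034 ≈ 216.8732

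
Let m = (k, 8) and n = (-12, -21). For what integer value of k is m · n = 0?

m · n = k·(-12) + 8·(-21) = -168 - 12k
Set equal to 0: -12k = 168, so k = -14.

-14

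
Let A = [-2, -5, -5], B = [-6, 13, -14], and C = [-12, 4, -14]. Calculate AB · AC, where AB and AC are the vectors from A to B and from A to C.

AB = B − A = (-4, 18, -9)
AC = C − A = (-10, 9, -9)
AB · AC = (-4)·(-10) + 18·9 + (-9)·(-9) = 40 + 162 + 81 = 283

283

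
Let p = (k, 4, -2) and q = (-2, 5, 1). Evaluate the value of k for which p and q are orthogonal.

9

p · q = k·(-2) + 4·5 + (-2)·1 = 18 - 2k
Set equal to 0: -2k = -18, so k = 9.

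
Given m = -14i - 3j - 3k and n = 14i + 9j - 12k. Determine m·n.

m · n = (-14)·14 + (-3)·9 + (-3)·(-12) = -196 - 27 + 36 = -187

-187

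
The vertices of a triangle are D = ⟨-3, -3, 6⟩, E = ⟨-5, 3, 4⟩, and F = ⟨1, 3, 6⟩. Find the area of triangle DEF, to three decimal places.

DE = (-2, 6, -2),  DF = (4, 6, 0)
i: 6·0 - (-2)·6 = 0 - (-12) = 12
j: (-2)·4 - (-2)·0 = -8 - 0 = -8
k: (-2)·6 - 6·4 = -12 - 24 = -36
DE × DF = (12, -8, -36)
|DE × DF| = √1504 ≈ 38.7814
area = ½ · 38.7814 ≈ 19.391

19.391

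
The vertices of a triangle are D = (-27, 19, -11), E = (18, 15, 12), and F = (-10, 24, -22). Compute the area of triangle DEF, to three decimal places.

467.944

DE = (45, -4, 23),  DF = (17, 5, -11)
i: (-4)·(-11) - 23·5 = 44 - 115 = -71
j: 23·17 - 45·(-11) = 391 - (-495) = 886
k: 45·5 - (-4)·17 = 225 - (-68) = 293
DE × DF = (-71, 886, 293)
|DE × DF| = √875886 ≈ 935.8878
area = ½ · 935.8878 ≈ 467.944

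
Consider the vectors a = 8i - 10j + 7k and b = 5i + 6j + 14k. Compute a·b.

a · b = 8·5 + (-10)·6 + 7·14 = 40 - 60 + 98 = 78

78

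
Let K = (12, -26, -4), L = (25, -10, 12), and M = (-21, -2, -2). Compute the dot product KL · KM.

-13

KL = L − K = (13, 16, 16)
KM = M − K = (-33, 24, 2)
KL · KM = 13·(-33) + 16·24 + 16·2 = -429 + 384 + 32 = -13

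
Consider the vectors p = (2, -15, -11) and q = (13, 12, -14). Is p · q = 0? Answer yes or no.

yes

p · q = 2·13 + (-15)·12 + (-11)·(-14) = 26 - 180 + 154 = 0
Zero, so the vectors are orthogonal.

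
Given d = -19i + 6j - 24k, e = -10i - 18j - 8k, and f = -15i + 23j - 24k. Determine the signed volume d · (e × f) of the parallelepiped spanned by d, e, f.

-424

e × f:
i: (-18)·(-24) - (-8)·23 = 432 - (-184) = 616
j: (-8)·(-15) - (-10)·(-24) = 120 - 240 = -120
k: (-10)·23 - (-18)·(-15) = -230 - 270 = -500
e × f = (616, -120, -500)
d · (e × f) = (-19)·616 + 6·(-120) + (-24)·(-500) = -11704 - 720 + 12000 = -424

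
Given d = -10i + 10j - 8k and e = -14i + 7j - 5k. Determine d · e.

250

d · e = (-10)·(-14) + 10·7 + (-8)·(-5) = 140 + 70 + 40 = 250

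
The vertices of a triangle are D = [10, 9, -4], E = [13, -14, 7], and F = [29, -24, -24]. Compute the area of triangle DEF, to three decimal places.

464.740

DE = (3, -23, 11),  DF = (19, -33, -20)
i: (-23)·(-20) - 11·(-33) = 460 - (-363) = 823
j: 11·19 - 3·(-20) = 209 - (-60) = 269
k: 3·(-33) - (-23)·19 = -99 - (-437) = 338
DE × DF = (823, 269, 338)
|DE × DF| = √863934 ≈ 929.4805
area = ½ · 929.4805 ≈ 464.740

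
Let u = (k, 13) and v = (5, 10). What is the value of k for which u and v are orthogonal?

u · v = k·5 + 13·10 = 130 + 5k
Set equal to 0: 5k = -130, so k = -26.

-26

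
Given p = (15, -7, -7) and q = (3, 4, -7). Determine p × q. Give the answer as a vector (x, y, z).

i: (-7)·(-7) - (-7)·4 = 49 - (-28) = 77
j: (-7)·3 - 15·(-7) = -21 - (-105) = 84
k: 15·4 - (-7)·3 = 60 - (-21) = 81
p × q = (77, 84, 81)

(77, 84, 81)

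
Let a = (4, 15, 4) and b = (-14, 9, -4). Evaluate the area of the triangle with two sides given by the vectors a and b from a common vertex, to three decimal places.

i: 15·(-4) - 4·9 = -60 - 36 = -96
j: 4·(-14) - 4·(-4) = -56 - (-16) = -40
k: 4·9 - 15·(-14) = 36 - (-210) = 246
a × b = (-96, -40, 246)
|a × b| = √((-96)² + (-40)² + 246²) = √71332 ≈ 267.0805
area = ½ · 267.0805 ≈ 133.540

133.540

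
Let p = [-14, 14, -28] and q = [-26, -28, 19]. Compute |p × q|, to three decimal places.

i: 14·19 - (-28)·(-28) = 266 - 784 = -518
j: (-28)·(-26) - (-14)·19 = 728 - (-266) = 994
k: (-14)·(-28) - 14·(-26) = 392 - (-364) = 756
p × q = (-518, 994, 756)
|p × q| = √((-518)² + 994² + 756²) = √1827896 ≈ 1351.9970

1351.997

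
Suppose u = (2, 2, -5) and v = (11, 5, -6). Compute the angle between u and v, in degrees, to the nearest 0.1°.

36.9

u · v = 2·11 + 2·5 + (-5)·(-6) = 22 + 10 + 30 = 62
|u|² = 4 + 4 + 25 = 33,  |u| = √33 ≈ 5.744563
|v|² = 121 + 25 + 36 = 182,  |v| = √182 ≈ 13.490738
cos θ = 62 / (5.744563 · 13.490738) ≈ 0.80002
θ = arccos(0.80002) ≈ 36.9°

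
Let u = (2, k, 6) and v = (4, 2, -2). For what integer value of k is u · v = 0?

2

u · v = 2·4 + k·2 + 6·(-2) = -4 + 2k
Set equal to 0: 2k = 4, so k = 2.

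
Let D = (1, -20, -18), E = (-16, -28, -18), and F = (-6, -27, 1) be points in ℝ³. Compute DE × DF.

DE = (-17, -8, 0)
DF = (-7, -7, 19)
i: (-8)·19 - 0·(-7) = -152 - 0 = -152
j: 0·(-7) - (-17)·19 = 0 - (-323) = 323
k: (-17)·(-7) - (-8)·(-7) = 119 - 56 = 63
DE × DF = (-152, 323, 63)

(-152, 323, 63)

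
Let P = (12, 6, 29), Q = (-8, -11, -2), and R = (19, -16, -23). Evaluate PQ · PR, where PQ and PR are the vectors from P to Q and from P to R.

1846

PQ = Q − P = (-20, -17, -31)
PR = R − P = (7, -22, -52)
PQ · PR = (-20)·7 + (-17)·(-22) + (-31)·(-52) = -140 + 374 + 1612 = 1846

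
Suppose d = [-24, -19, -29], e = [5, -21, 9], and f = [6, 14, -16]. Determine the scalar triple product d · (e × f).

e × f:
i: (-21)·(-16) - 9·14 = 336 - 126 = 210
j: 9·6 - 5·(-16) = 54 - (-80) = 134
k: 5·14 - (-21)·6 = 70 - (-126) = 196
e × f = (210, 134, 196)
d · (e × f) = (-24)·210 + (-19)·134 + (-29)·196 = -5040 - 2546 - 5684 = -13270

-13270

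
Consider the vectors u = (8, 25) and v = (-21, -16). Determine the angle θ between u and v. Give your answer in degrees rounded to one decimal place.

145.0

u · v = 8·(-21) + 25·(-16) = -168 - 400 = -568
|u|² = 64 + 625 = 689,  |u| = √689 ≈ 26.248809
|v|² = 441 + 256 = 697,  |v| = √697 ≈ 26.400758
cos θ = -568 / (26.248809 · 26.400758) ≈ -0.81964
θ = arccos(-0.81964) ≈ 145.0°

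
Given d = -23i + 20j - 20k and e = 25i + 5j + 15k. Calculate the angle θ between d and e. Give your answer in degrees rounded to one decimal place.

d · e = (-23)·25 + 20·5 + (-20)·15 = -575 + 100 - 300 = -775
|d|² = 529 + 400 + 400 = 1329,  |d| = √1329 ≈ 36.455452
|e|² = 625 + 25 + 225 = 875,  |e| = √875 ≈ 29.580399
cos θ = -775 / (36.455452 · 29.580399) ≈ -0.71868
θ = arccos(-0.71868) ≈ 135.9°

135.9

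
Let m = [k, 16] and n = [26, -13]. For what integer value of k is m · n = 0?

8

m · n = k·26 + 16·(-13) = -208 + 26k
Set equal to 0: 26k = 208, so k = 8.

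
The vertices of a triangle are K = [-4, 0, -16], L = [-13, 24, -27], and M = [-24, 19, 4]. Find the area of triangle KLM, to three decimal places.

427.259

KL = (-9, 24, -11),  KM = (-20, 19, 20)
i: 24·20 - (-11)·19 = 480 - (-209) = 689
j: (-11)·(-20) - (-9)·20 = 220 - (-180) = 400
k: (-9)·19 - 24·(-20) = -171 - (-480) = 309
KL × KM = (689, 400, 309)
|KL × KM| = √730202 ≈ 854.5186
area = ½ · 854.5186 ≈ 427.259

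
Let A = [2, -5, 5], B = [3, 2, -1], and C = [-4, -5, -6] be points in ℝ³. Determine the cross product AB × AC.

AB = (1, 7, -6)
AC = (-6, 0, -11)
i: 7·(-11) - (-6)·0 = -77 - 0 = -77
j: (-6)·(-6) - 1·(-11) = 36 - (-11) = 47
k: 1·0 - 7·(-6) = 0 - (-42) = 42
AB × AC = (-77, 47, 42)

(-77, 47, 42)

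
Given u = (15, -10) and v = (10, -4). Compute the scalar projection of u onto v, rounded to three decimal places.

u · v = 15·10 + (-10)·(-4) = 150 + 40 = 190
|v| = √(100 + 16) = √116 ≈ 10.7703
comp_v u = 190 / √116 ≈ 17.641

17.641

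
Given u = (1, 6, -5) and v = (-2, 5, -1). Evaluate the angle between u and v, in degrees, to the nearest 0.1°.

40.1

u · v = 1·(-2) + 6·5 + (-5)·(-1) = -2 + 30 + 5 = 33
|u|² = 1 + 36 + 25 = 62,  |u| = √62 ≈ 7.874008
|v|² = 4 + 25 + 1 = 30,  |v| = √30 ≈ 5.477226
cos θ = 33 / (7.874008 · 5.477226) ≈ 0.76517
θ = arccos(0.76517) ≈ 40.1°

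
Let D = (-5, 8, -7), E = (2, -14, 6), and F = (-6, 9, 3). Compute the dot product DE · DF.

DE = E − D = (7, -22, 13)
DF = F − D = (-1, 1, 10)
DE · DF = 7·(-1) + (-22)·1 + 13·10 = -7 - 22 + 130 = 101

101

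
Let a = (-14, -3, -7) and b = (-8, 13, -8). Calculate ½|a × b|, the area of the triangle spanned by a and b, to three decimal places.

121.240

i: (-3)·(-8) - (-7)·13 = 24 - (-91) = 115
j: (-7)·(-8) - (-14)·(-8) = 56 - 112 = -56
k: (-14)·13 - (-3)·(-8) = -182 - 24 = -206
a × b = (115, -56, -206)
|a × b| = √(115² + (-56)² + (-206)²) = √58797 ≈ 242.4809
area = ½ · 242.4809 ≈ 121.240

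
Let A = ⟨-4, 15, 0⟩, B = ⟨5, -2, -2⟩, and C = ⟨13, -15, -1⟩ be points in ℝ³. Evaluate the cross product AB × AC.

(-43, -25, 19)

AB = (9, -17, -2)
AC = (17, -30, -1)
i: (-17)·(-1) - (-2)·(-30) = 17 - 60 = -43
j: (-2)·17 - 9·(-1) = -34 - (-9) = -25
k: 9·(-30) - (-17)·17 = -270 - (-289) = 19
AB × AC = (-43, -25, 19)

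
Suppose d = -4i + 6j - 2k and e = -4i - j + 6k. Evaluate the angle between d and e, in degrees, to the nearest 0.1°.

92.1

d · e = (-4)·(-4) + 6·(-1) + (-2)·6 = 16 - 6 - 12 = -2
|d|² = 16 + 36 + 4 = 56,  |d| = √56 ≈ 7.483315
|e|² = 16 + 1 + 36 = 53,  |e| = √53 ≈ 7.280110
cos θ = -2 / (7.483315 · 7.280110) ≈ -0.03671
θ = arccos(-0.03671) ≈ 92.1°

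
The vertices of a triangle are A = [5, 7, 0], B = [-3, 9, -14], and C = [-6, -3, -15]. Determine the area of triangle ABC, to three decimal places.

AB = (-8, 2, -14),  AC = (-11, -10, -15)
i: 2·(-15) - (-14)·(-10) = -30 - 140 = -170
j: (-14)·(-11) - (-8)·(-15) = 154 - 120 = 34
k: (-8)·(-10) - 2·(-11) = 80 - (-22) = 102
AB × AC = (-170, 34, 102)
|AB × AC| = √40460 ≈ 201.1467
area = ½ · 201.1467 ≈ 100.573

100.573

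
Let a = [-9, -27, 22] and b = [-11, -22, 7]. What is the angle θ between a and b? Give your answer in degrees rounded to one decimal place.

23.0

a · b = (-9)·(-11) + (-27)·(-22) + 22·7 = 99 + 594 + 154 = 847
|a|² = 81 + 729 + 484 = 1294,  |a| = √1294 ≈ 35.972211
|b|² = 121 + 484 + 49 = 654,  |b| = √654 ≈ 25.573424
cos θ = 847 / (35.972211 · 25.573424) ≈ 0.92072
θ = arccos(0.92072) ≈ 23.0°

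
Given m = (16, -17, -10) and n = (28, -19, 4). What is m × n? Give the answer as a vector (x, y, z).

i: (-17)·4 - (-10)·(-19) = -68 - 190 = -258
j: (-10)·28 - 16·4 = -280 - 64 = -344
k: 16·(-19) - (-17)·28 = -304 - (-476) = 172
m × n = (-258, -344, 172)

(-258, -344, 172)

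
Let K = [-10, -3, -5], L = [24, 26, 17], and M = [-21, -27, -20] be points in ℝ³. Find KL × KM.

KL = (34, 29, 22)
KM = (-11, -24, -15)
i: 29·(-15) - 22·(-24) = -435 - (-528) = 93
j: 22·(-11) - 34·(-15) = -242 - (-510) = 268
k: 34·(-24) - 29·(-11) = -816 - (-319) = -497
KL × KM = (93, 268, -497)

(93, 268, -497)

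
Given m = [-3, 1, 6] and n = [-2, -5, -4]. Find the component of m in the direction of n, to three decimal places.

-3.429

m · n = (-3)·(-2) + 1·(-5) + 6·(-4) = 6 - 5 - 24 = -23
|n| = √(4 + 25 + 16) = √45 ≈ 6.7082
comp_n m = -23 / √45 ≈ -3.429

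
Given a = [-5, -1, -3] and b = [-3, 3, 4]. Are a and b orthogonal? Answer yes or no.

a · b = (-5)·(-3) + (-1)·3 + (-3)·4 = 15 - 3 - 12 = 0
Zero, so the vectors are orthogonal.

yes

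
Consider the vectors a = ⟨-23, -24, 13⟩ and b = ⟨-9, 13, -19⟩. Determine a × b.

i: (-24)·(-19) - 13·13 = 456 - 169 = 287
j: 13·(-9) - (-23)·(-19) = -117 - 437 = -554
k: (-23)·13 - (-24)·(-9) = -299 - 216 = -515
a × b = (287, -554, -515)

(287, -554, -515)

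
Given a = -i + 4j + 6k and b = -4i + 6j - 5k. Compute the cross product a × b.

(-56, -29, 10)

i: 4·(-5) - 6·6 = -20 - 36 = -56
j: 6·(-4) - (-1)·(-5) = -24 - 5 = -29
k: (-1)·6 - 4·(-4) = -6 - (-16) = 10
a × b = (-56, -29, 10)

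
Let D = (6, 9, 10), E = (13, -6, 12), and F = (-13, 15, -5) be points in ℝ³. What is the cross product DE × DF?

DE = (7, -15, 2)
DF = (-19, 6, -15)
i: (-15)·(-15) - 2·6 = 225 - 12 = 213
j: 2·(-19) - 7·(-15) = -38 - (-105) = 67
k: 7·6 - (-15)·(-19) = 42 - 285 = -243
DE × DF = (213, 67, -243)

(213, 67, -243)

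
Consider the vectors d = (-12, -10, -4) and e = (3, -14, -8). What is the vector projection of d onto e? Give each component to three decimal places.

d · e = (-12)·3 + (-10)·(-14) + (-4)·(-8) = -36 + 140 + 32 = 136
|e|² = 9 + 196 + 64 = 269
proj_e d = (136/269) · (3, -14, -8) ≈ (1.517, -7.078, -4.045)

(1.517, -7.078, -4.045)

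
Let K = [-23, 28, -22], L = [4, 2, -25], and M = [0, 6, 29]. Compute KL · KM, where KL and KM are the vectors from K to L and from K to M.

1040

KL = L − K = (27, -26, -3)
KM = M − K = (23, -22, 51)
KL · KM = 27·23 + (-26)·(-22) + (-3)·51 = 621 + 572 - 153 = 1040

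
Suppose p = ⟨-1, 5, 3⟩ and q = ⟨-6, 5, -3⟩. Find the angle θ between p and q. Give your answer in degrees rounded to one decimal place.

63.6

p · q = (-1)·(-6) + 5·5 + 3·(-3) = 6 + 25 - 9 = 22
|p|² = 1 + 25 + 9 = 35,  |p| = √35 ≈ 5.916080
|q|² = 36 + 25 + 9 = 70,  |q| = √70 ≈ 8.366600
cos θ = 22 / (5.916080 · 8.366600) ≈ 0.44447
θ = arccos(0.44447) ≈ 63.6°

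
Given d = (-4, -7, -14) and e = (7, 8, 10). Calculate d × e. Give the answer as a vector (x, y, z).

i: (-7)·10 - (-14)·8 = -70 - (-112) = 42
j: (-14)·7 - (-4)·10 = -98 - (-40) = -58
k: (-4)·8 - (-7)·7 = -32 - (-49) = 17
d × e = (42, -58, 17)

(42, -58, 17)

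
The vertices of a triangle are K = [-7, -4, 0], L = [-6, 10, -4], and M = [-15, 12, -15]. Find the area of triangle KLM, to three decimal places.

KL = (1, 14, -4),  KM = (-8, 16, -15)
i: 14·(-15) - (-4)·16 = -210 - (-64) = -146
j: (-4)·(-8) - 1·(-15) = 32 - (-15) = 47
k: 1·16 - 14·(-8) = 16 - (-112) = 128
KL × KM = (-146, 47, 128)
|KL × KM| = √39909 ≈ 199.7724
area = ½ · 199.7724 ≈ 99.886

99.886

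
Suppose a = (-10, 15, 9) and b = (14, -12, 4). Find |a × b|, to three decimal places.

252.745

i: 15·4 - 9·(-12) = 60 - (-108) = 168
j: 9·14 - (-10)·4 = 126 - (-40) = 166
k: (-10)·(-12) - 15·14 = 120 - 210 = -90
a × b = (168, 166, -90)
|a × b| = √(168² + 166² + (-90)²) = √63880 ≈ 252.7449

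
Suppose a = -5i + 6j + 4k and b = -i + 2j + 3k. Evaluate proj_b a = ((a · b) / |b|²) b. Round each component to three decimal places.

a · b = (-5)·(-1) + 6·2 + 4·3 = 5 + 12 + 12 = 29
|b|² = 1 + 4 + 9 = 14
proj_b a = (29/14) · (-1, 2, 3) ≈ (-2.071, 4.143, 6.214)

(-2.071, 4.143, 6.214)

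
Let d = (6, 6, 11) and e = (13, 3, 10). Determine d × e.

(27, 83, -60)

i: 6·10 - 11·3 = 60 - 33 = 27
j: 11·13 - 6·10 = 143 - 60 = 83
k: 6·3 - 6·13 = 18 - 78 = -60
d × e = (27, 83, -60)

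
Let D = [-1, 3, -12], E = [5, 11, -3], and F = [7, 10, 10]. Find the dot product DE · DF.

DE = E − D = (6, 8, 9)
DF = F − D = (8, 7, 22)
DE · DF = 6·8 + 8·7 + 9·22 = 48 + 56 + 198 = 302

302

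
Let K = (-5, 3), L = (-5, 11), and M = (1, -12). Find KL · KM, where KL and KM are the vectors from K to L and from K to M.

KL = L − K = (0, 8)
KM = M − K = (6, -15)
KL · KM = 0·6 + 8·(-15) = 0 - 120 = -120

-120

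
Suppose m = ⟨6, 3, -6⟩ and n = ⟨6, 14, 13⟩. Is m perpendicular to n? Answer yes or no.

m · n = 6·6 + 3·14 + (-6)·13 = 36 + 42 - 78 = 0
Zero, so the vectors are orthogonal.

yes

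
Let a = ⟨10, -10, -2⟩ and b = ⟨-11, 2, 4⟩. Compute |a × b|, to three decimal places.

98.590

i: (-10)·4 - (-2)·2 = -40 - (-4) = -36
j: (-2)·(-11) - 10·4 = 22 - 40 = -18
k: 10·2 - (-10)·(-11) = 20 - 110 = -90
a × b = (-36, -18, -90)
|a × b| = √((-36)² + (-18)² + (-90)²) = √9720 ≈ 98.5901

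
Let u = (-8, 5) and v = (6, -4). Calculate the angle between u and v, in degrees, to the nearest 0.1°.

178.3

u · v = (-8)·6 + 5·(-4) = -48 - 20 = -68
|u|² = 64 + 25 = 89,  |u| = √89 ≈ 9.433981
|v|² = 36 + 16 = 52,  |v| = √52 ≈ 7.211103
cos θ = -68 / (9.433981 · 7.211103) ≈ -0.99957
θ = arccos(-0.99957) ≈ 178.3°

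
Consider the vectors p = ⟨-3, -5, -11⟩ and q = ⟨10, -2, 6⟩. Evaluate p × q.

i: (-5)·6 - (-11)·(-2) = -30 - 22 = -52
j: (-11)·10 - (-3)·6 = -110 - (-18) = -92
k: (-3)·(-2) - (-5)·10 = 6 - (-50) = 56
p × q = (-52, -92, 56)

(-52, -92, 56)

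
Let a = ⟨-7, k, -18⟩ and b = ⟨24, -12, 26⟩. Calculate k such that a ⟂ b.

a · b = (-7)·24 + k·(-12) + (-18)·26 = -636 - 12k
Set equal to 0: -12k = 636, so k = -53.

-53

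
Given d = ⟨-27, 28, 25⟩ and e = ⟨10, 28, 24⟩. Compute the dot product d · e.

d · e = (-27)·10 + 28·28 + 25·24 = -270 + 784 + 600 = 1114

1114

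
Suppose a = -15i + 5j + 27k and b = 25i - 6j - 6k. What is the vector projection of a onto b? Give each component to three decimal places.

(-20.337, 4.881, 4.881)

a · b = (-15)·25 + 5·(-6) + 27·(-6) = -375 - 30 - 162 = -567
|b|² = 625 + 36 + 36 = 697
proj_b a = (-567/697) · (25, -6, -6) ≈ (-20.337, 4.881, 4.881)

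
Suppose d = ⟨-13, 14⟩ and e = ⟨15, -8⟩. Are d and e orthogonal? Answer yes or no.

d · e = (-13)·15 + 14·(-8) = -195 - 112 = -307
Nonzero, so the vectors are not orthogonal.

no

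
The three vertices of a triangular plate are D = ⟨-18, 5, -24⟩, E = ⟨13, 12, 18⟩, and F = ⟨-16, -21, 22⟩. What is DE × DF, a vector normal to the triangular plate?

DE = (31, 7, 42)
DF = (2, -26, 46)
i: 7·46 - 42·(-26) = 322 - (-1092) = 1414
j: 42·2 - 31·46 = 84 - 1426 = -1342
k: 31·(-26) - 7·2 = -806 - 14 = -820
DE × DF = (1414, -1342, -820)

(1414, -1342, -820)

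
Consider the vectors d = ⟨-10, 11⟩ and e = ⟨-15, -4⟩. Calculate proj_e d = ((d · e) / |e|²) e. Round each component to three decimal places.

(-6.598, -1.759)

d · e = (-10)·(-15) + 11·(-4) = 150 - 44 = 106
|e|² = 225 + 16 = 241
proj_e d = (106/241) · (-15, -4) ≈ (-6.598, -1.759)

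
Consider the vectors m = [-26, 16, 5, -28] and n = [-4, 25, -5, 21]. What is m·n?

-109

m · n = (-26)·(-4) + 16·25 + 5·(-5) + (-28)·21 = 104 + 400 - 25 - 588 = -109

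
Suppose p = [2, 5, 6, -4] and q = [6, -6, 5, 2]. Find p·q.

p · q = 2·6 + 5·(-6) + 6·5 + (-4)·2 = 12 - 30 + 30 - 8 = 4

4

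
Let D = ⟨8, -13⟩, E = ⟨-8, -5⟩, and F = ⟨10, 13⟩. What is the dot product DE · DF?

176

DE = E − D = (-16, 8)
DF = F − D = (2, 26)
DE · DF = (-16)·2 + 8·26 = -32 + 208 = 176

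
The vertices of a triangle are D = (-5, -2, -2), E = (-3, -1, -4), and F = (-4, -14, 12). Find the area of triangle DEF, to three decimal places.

DE = (2, 1, -2),  DF = (1, -12, 14)
i: 1·14 - (-2)·(-12) = 14 - 24 = -10
j: (-2)·1 - 2·14 = -2 - 28 = -30
k: 2·(-12) - 1·1 = -24 - 1 = -25
DE × DF = (-10, -30, -25)
|DE × DF| = √1625 ≈ 40.3113
area = ½ · 40.3113 ≈ 20.156

20.156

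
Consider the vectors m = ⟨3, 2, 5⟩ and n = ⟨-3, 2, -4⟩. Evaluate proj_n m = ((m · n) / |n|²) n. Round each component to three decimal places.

(2.586, -1.724, 3.448)

m · n = 3·(-3) + 2·2 + 5·(-4) = -9 + 4 - 20 = -25
|n|² = 9 + 4 + 16 = 29
proj_n m = (-25/29) · (-3, 2, -4) ≈ (2.586, -1.724, 3.448)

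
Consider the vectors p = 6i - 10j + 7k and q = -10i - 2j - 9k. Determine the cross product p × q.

(104, -16, -112)

i: (-10)·(-9) - 7·(-2) = 90 - (-14) = 104
j: 7·(-10) - 6·(-9) = -70 - (-54) = -16
k: 6·(-2) - (-10)·(-10) = -12 - 100 = -112
p × q = (104, -16, -112)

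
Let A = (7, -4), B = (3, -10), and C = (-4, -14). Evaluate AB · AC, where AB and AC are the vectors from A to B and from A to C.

104

AB = B − A = (-4, -6)
AC = C − A = (-11, -10)
AB · AC = (-4)·(-11) + (-6)·(-10) = 44 + 60 = 104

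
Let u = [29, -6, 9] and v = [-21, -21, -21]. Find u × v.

(315, 420, -735)

i: (-6)·(-21) - 9·(-21) = 126 - (-189) = 315
j: 9·(-21) - 29·(-21) = -189 - (-609) = 420
k: 29·(-21) - (-6)·(-21) = -609 - 126 = -735
u × v = (315, 420, -735)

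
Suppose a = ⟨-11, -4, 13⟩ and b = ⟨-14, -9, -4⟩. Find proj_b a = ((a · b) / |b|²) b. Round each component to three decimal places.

(-6.594, -4.239, -1.884)

a · b = (-11)·(-14) + (-4)·(-9) + 13·(-4) = 154 + 36 - 52 = 138
|b|² = 196 + 81 + 16 = 293
proj_b a = (138/293) · (-14, -9, -4) ≈ (-6.594, -4.239, -1.884)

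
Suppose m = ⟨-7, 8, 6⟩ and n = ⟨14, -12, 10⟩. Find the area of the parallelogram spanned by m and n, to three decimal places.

i: 8·10 - 6·(-12) = 80 - (-72) = 152
j: 6·14 - (-7)·10 = 84 - (-70) = 154
k: (-7)·(-12) - 8·14 = 84 - 112 = -28
m × n = (152, 154, -28)
|m × n| = √(152² + 154² + (-28)²) = √47604 ≈ 218.1834

218.183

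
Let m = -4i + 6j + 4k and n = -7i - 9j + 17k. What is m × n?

(138, 40, 78)

i: 6·17 - 4·(-9) = 102 - (-36) = 138
j: 4·(-7) - (-4)·17 = -28 - (-68) = 40
k: (-4)·(-9) - 6·(-7) = 36 - (-42) = 78
m × n = (138, 40, 78)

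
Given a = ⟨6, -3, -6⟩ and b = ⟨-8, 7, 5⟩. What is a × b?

i: (-3)·5 - (-6)·7 = -15 - (-42) = 27
j: (-6)·(-8) - 6·5 = 48 - 30 = 18
k: 6·7 - (-3)·(-8) = 42 - 24 = 18
a × b = (27, 18, 18)

(27, 18, 18)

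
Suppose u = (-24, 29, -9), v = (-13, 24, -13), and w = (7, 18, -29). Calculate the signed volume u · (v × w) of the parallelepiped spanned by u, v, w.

v × w:
i: 24·(-29) - (-13)·18 = -696 - (-234) = -462
j: (-13)·7 - (-13)·(-29) = -91 - 377 = -468
k: (-13)·18 - 24·7 = -234 - 168 = -402
v × w = (-462, -468, -402)
u · (v × w) = (-24)·(-462) + 29·(-468) + (-9)·(-402) = 11088 - 13572 + 3618 = 1134

1134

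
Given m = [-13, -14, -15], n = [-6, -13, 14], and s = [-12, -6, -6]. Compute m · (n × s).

n × s:
i: (-13)·(-6) - 14·(-6) = 78 - (-84) = 162
j: 14·(-12) - (-6)·(-6) = -168 - 36 = -204
k: (-6)·(-6) - (-13)·(-12) = 36 - 156 = -120
n × s = (162, -204, -120)
m · (n × s) = (-13)·162 + (-14)·(-204) + (-15)·(-120) = -2106 + 2856 + 1800 = 2550

2550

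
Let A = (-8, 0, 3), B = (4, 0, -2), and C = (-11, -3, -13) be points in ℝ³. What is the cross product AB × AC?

(-15, 207, -36)

AB = (12, 0, -5)
AC = (-3, -3, -16)
i: 0·(-16) - (-5)·(-3) = 0 - 15 = -15
j: (-5)·(-3) - 12·(-16) = 15 - (-192) = 207
k: 12·(-3) - 0·(-3) = -36 - 0 = -36
AB × AC = (-15, 207, -36)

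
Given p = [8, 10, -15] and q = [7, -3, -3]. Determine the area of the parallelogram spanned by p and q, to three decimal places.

i: 10·(-3) - (-15)·(-3) = -30 - 45 = -75
j: (-15)·7 - 8·(-3) = -105 - (-24) = -81
k: 8·(-3) - 10·7 = -24 - 70 = -94
p × q = (-75, -81, -94)
|p × q| = √((-75)² + (-81)² + (-94)²) = √21022 ≈ 144.9897

144.990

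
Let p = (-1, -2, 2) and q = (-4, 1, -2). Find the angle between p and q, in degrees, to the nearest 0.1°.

98.4

p · q = (-1)·(-4) + (-2)·1 + 2·(-2) = 4 - 2 - 4 = -2
|p|² = 1 + 4 + 4 = 9,  |p| = √9 ≈ 3.000000
|q|² = 16 + 1 + 4 = 21,  |q| = √21 ≈ 4.582576
cos θ = -2 / (3.000000 · 4.582576) ≈ -0.14548
θ = arccos(-0.14548) ≈ 98.4°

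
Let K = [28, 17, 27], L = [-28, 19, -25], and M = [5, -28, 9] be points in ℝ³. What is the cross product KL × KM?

(-2376, 188, 2566)

KL = (-56, 2, -52)
KM = (-23, -45, -18)
i: 2·(-18) - (-52)·(-45) = -36 - 2340 = -2376
j: (-52)·(-23) - (-56)·(-18) = 1196 - 1008 = 188
k: (-56)·(-45) - 2·(-23) = 2520 - (-46) = 2566
KL × KM = (-2376, 188, 2566)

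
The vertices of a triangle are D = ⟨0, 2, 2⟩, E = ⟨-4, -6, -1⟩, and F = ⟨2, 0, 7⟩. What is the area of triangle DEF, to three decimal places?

DE = (-4, -8, -3),  DF = (2, -2, 5)
i: (-8)·5 - (-3)·(-2) = -40 - 6 = -46
j: (-3)·2 - (-4)·5 = -6 - (-20) = 14
k: (-4)·(-2) - (-8)·2 = 8 - (-16) = 24
DE × DF = (-46, 14, 24)
|DE × DF| = √2888 ≈ 53.7401
area = ½ · 53.7401 ≈ 26.870

26.870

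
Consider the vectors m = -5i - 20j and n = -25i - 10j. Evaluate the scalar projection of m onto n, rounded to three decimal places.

12.070

m · n = (-5)·(-25) + (-20)·(-10) = 125 + 200 = 325
|n| = √(625 + 100) = √725 ≈ 26.9258
comp_n m = 325 / √725 ≈ 12.070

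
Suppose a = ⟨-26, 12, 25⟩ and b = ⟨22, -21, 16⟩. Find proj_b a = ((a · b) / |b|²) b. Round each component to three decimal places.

a · b = (-26)·22 + 12·(-21) + 25·16 = -572 - 252 + 400 = -424
|b|² = 484 + 441 + 256 = 1181
proj_b a = (-424/1181) · (22, -21, 16) ≈ (-7.898, 7.539, -5.744)

(-7.898, 7.539, -5.744)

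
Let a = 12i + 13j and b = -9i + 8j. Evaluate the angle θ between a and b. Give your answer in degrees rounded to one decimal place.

91.1

a · b = 12·(-9) + 13·8 = -108 + 104 = -4
|a|² = 144 + 169 = 313,  |a| = √313 ≈ 17.691806
|b|² = 81 + 64 = 145,  |b| = √145 ≈ 12.041595
cos θ = -4 / (17.691806 · 12.041595) ≈ -0.01878
θ = arccos(-0.01878) ≈ 91.1°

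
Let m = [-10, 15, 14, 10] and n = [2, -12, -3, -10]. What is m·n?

m · n = (-10)·2 + 15·(-12) + 14·(-3) + 10·(-10) = -20 - 180 - 42 - 100 = -342

-342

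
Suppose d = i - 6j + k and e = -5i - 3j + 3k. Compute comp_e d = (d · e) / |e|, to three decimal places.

d · e = 1·(-5) + (-6)·(-3) + 1·3 = -5 + 18 + 3 = 16
|e| = √(25 + 9 + 9) = √43 ≈ 6.5574
comp_e d = 16 / √43 ≈ 2.440

2.440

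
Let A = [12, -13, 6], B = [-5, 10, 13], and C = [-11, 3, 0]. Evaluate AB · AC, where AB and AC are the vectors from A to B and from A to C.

717

AB = B − A = (-17, 23, 7)
AC = C − A = (-23, 16, -6)
AB · AC = (-17)·(-23) + 23·16 + 7·(-6) = 391 + 368 - 42 = 717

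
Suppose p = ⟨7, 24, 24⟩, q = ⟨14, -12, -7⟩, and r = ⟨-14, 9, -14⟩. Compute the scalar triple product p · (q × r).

q × r:
i: (-12)·(-14) - (-7)·9 = 168 - (-63) = 231
j: (-7)·(-14) - 14·(-14) = 98 - (-196) = 294
k: 14·9 - (-12)·(-14) = 126 - 168 = -42
q × r = (231, 294, -42)
p · (q × r) = 7·231 + 24·294 + 24·(-42) = 1617 + 7056 - 1008 = 7665

7665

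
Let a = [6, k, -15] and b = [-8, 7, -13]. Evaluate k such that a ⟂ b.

-21

a · b = 6·(-8) + k·7 + (-15)·(-13) = 147 + 7k
Set equal to 0: 7k = -147, so k = -21.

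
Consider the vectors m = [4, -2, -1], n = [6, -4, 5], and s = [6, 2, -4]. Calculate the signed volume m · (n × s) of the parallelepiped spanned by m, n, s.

-120

n × s:
i: (-4)·(-4) - 5·2 = 16 - 10 = 6
j: 5·6 - 6·(-4) = 30 - (-24) = 54
k: 6·2 - (-4)·6 = 12 - (-24) = 36
n × s = (6, 54, 36)
m · (n × s) = 4·6 + (-2)·54 + (-1)·36 = 24 - 108 - 36 = -120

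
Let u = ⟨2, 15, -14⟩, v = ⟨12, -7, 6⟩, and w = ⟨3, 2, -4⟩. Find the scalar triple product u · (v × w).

392

v × w:
i: (-7)·(-4) - 6·2 = 28 - 12 = 16
j: 6·3 - 12·(-4) = 18 - (-48) = 66
k: 12·2 - (-7)·3 = 24 - (-21) = 45
v × w = (16, 66, 45)
u · (v × w) = 2·16 + 15·66 + (-14)·45 = 32 + 990 - 630 = 392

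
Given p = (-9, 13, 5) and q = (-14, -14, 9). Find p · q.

-11

p · q = (-9)·(-14) + 13·(-14) + 5·9 = 126 - 182 + 45 = -11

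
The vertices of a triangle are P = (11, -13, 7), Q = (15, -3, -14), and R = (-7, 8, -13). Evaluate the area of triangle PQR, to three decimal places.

PQ = (4, 10, -21),  PR = (-18, 21, -20)
i: 10·(-20) - (-21)·21 = -200 - (-441) = 241
j: (-21)·(-18) - 4·(-20) = 378 - (-80) = 458
k: 4·21 - 10·(-18) = 84 - (-180) = 264
PQ × PR = (241, 458, 264)
|PQ × PR| = √337541 ≈ 580.9828
area = ½ · 580.9828 ≈ 290.491

290.491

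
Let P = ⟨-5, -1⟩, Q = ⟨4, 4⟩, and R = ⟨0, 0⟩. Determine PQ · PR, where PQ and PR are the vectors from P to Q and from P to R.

50

PQ = Q − P = (9, 5)
PR = R − P = (5, 1)
PQ · PR = 9·5 + 5·1 = 45 + 5 = 50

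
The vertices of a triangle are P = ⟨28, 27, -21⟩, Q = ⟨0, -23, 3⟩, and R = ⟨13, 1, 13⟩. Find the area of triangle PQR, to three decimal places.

PQ = (-28, -50, 24),  PR = (-15, -26, 34)
i: (-50)·34 - 24·(-26) = -1700 - (-624) = -1076
j: 24·(-15) - (-28)·34 = -360 - (-952) = 592
k: (-28)·(-26) - (-50)·(-15) = 728 - 750 = -22
PQ × PR = (-1076, 592, -22)
|PQ × PR| = √1508724 ≈ 1228.3013
area = ½ · 1228.3013 ≈ 614.151

614.151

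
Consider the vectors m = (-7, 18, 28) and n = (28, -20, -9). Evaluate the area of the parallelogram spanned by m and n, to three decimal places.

900.412

i: 18·(-9) - 28·(-20) = -162 - (-560) = 398
j: 28·28 - (-7)·(-9) = 784 - 63 = 721
k: (-7)·(-20) - 18·28 = 140 - 504 = -364
m × n = (398, 721, -364)
|m × n| = √(398² + 721² + (-364)²) = √810741 ≈ 900.4116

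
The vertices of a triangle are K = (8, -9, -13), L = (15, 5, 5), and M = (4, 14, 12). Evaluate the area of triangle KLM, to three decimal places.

167.477

KL = (7, 14, 18),  KM = (-4, 23, 25)
i: 14·25 - 18·23 = 350 - 414 = -64
j: 18·(-4) - 7·25 = -72 - 175 = -247
k: 7·23 - 14·(-4) = 161 - (-56) = 217
KL × KM = (-64, -247, 217)
|KL × KM| = √112194 ≈ 334.9537
area = ½ · 334.9537 ≈ 167.477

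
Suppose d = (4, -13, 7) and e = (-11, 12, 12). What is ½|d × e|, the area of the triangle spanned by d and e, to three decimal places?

i: (-13)·12 - 7·12 = -156 - 84 = -240
j: 7·(-11) - 4·12 = -77 - 48 = -125
k: 4·12 - (-13)·(-11) = 48 - 143 = -95
d × e = (-240, -125, -95)
|d × e| = √((-240)² + (-125)² + (-95)²) = √82250 ≈ 286.7926
area = ½ · 286.7926 ≈ 143.396

143.396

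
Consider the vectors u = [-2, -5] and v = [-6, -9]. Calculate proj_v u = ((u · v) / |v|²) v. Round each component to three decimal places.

(-2.923, -4.385)

u · v = (-2)·(-6) + (-5)·(-9) = 12 + 45 = 57
|v|² = 36 + 81 = 117
proj_v u = (57/117) · (-6, -9) ≈ (-2.923, -4.385)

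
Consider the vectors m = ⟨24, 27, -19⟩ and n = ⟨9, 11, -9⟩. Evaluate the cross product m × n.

(-34, 45, 21)

i: 27·(-9) - (-19)·11 = -243 - (-209) = -34
j: (-19)·9 - 24·(-9) = -171 - (-216) = 45
k: 24·11 - 27·9 = 264 - 243 = 21
m × n = (-34, 45, 21)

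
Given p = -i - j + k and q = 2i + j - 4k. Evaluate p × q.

(3, -2, 1)

i: (-1)·(-4) - 1·1 = 4 - 1 = 3
j: 1·2 - (-1)·(-4) = 2 - 4 = -2
k: (-1)·1 - (-1)·2 = -1 - (-2) = 1
p × q = (3, -2, 1)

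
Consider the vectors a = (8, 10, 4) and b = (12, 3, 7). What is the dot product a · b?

154

a · b = 8·12 + 10·3 + 4·7 = 96 + 30 + 28 = 154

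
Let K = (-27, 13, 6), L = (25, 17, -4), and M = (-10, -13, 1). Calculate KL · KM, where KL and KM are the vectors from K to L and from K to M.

830

KL = L − K = (52, 4, -10)
KM = M − K = (17, -26, -5)
KL · KM = 52·17 + 4·(-26) + (-10)·(-5) = 884 - 104 + 50 = 830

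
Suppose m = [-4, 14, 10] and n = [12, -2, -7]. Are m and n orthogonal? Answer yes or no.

m · n = (-4)·12 + 14·(-2) + 10·(-7) = -48 - 28 - 70 = -146
Nonzero, so the vectors are not orthogonal.

no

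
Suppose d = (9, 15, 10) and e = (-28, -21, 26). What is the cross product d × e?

i: 15·26 - 10·(-21) = 390 - (-210) = 600
j: 10·(-28) - 9·26 = -280 - 234 = -514
k: 9·(-21) - 15·(-28) = -189 - (-420) = 231
d × e = (600, -514, 231)

(600, -514, 231)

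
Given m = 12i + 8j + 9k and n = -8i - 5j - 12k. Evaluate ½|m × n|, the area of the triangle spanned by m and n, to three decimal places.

44.162

i: 8·(-12) - 9·(-5) = -96 - (-45) = -51
j: 9·(-8) - 12·(-12) = -72 - (-144) = 72
k: 12·(-5) - 8·(-8) = -60 - (-64) = 4
m × n = (-51, 72, 4)
|m × n| = √((-51)² + 72² + 4²) = √7801 ≈ 88.3233
area = ½ · 88.3233 ≈ 44.162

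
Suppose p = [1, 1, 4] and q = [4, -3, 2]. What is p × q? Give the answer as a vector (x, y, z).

i: 1·2 - 4·(-3) = 2 - (-12) = 14
j: 4·4 - 1·2 = 16 - 2 = 14
k: 1·(-3) - 1·4 = -3 - 4 = -7
p × q = (14, 14, -7)

(14, 14, -7)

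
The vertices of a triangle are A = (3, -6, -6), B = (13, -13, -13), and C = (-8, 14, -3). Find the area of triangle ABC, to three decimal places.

AB = (10, -7, -7),  AC = (-11, 20, 3)
i: (-7)·3 - (-7)·20 = -21 - (-140) = 119
j: (-7)·(-11) - 10·3 = 77 - 30 = 47
k: 10·20 - (-7)·(-11) = 200 - 77 = 123
AB × AC = (119, 47, 123)
|AB × AC| = √31499 ≈ 177.4796
area = ½ · 177.4796 ≈ 88.740

88.740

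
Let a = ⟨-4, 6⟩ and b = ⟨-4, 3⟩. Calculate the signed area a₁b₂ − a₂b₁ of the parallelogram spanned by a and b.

(-4)·3 - 6·(-4) = -12 - (-24) = 12

12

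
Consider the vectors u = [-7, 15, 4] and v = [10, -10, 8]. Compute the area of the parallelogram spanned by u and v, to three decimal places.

i: 15·8 - 4·(-10) = 120 - (-40) = 160
j: 4·10 - (-7)·8 = 40 - (-56) = 96
k: (-7)·(-10) - 15·10 = 70 - 150 = -80
u × v = (160, 96, -80)
|u × v| = √(160² + 96² + (-80)²) = √41216 ≈ 203.0172

203.017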